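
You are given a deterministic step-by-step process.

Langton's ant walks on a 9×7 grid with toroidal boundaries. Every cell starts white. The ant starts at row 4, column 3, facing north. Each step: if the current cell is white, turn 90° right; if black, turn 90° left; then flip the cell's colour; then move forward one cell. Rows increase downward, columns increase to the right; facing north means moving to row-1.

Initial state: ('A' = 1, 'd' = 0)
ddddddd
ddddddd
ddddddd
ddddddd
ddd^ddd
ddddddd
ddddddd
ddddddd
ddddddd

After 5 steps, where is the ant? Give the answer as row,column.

t=0: ddddddd
ddddddd
ddddddd
ddddddd
ddd^ddd
ddddddd
ddddddd
ddddddd
ddddddd
t=1: ddddddd
ddddddd
ddddddd
ddddddd
dddA>dd
ddddddd
ddddddd
ddddddd
ddddddd
t=2: ddddddd
ddddddd
ddddddd
ddddddd
dddAAdd
ddddvdd
ddddddd
ddddddd
ddddddd
t=3: ddddddd
ddddddd
ddddddd
ddddddd
dddAAdd
ddd<Add
ddddddd
ddddddd
ddddddd
t=4: ddddddd
ddddddd
ddddddd
ddddddd
ddd^Add
dddAAdd
ddddddd
ddddddd
ddddddd
t=5: ddddddd
ddddddd
ddddddd
ddddddd
dd<dAdd
dddAAdd
ddddddd
ddddddd
ddddddd

4,2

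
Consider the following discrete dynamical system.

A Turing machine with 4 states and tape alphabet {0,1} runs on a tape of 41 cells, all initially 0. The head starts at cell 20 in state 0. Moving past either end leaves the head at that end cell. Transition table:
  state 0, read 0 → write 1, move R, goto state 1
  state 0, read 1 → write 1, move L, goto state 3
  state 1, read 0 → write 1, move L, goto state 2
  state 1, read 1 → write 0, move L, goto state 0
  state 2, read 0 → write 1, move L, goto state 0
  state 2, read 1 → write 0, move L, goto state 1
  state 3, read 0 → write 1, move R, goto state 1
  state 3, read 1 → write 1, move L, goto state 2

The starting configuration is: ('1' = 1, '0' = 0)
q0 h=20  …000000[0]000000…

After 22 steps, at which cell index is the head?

0) q0 h=20  …000000[0]000000…
1) q1 h=21  …000001[0]000000…
2) q2 h=20  …000000[1]100000…
3) q1 h=19  …000000[0]010000…
4) q2 h=18  …000000[0]101000…
5) q0 h=17  …000000[0]110100…
6) q1 h=18  …000001[1]101000…
7) q0 h=17  …000000[1]010100…
8) q3 h=16  …000000[0]101010…
9) q1 h=17  …000001[1]010100…
10) q0 h=16  …000000[1]001010…
11) q3 h=15  …000000[0]100101…
12) q1 h=16  …000001[1]001010…
13) q0 h=15  …000000[1]000101…
14) q3 h=14  …000000[0]100010…
15) q1 h=15  …000001[1]000101…
16) q0 h=14  …000000[1]000010…
17) q3 h=13  …000000[0]100001…
18) q1 h=14  …000001[1]000010…
19) q0 h=13  …000000[1]000001…
20) q3 h=12  …000000[0]100000…
21) q1 h=13  …000001[1]000001…
22) q0 h=12  …000000[1]000000…

12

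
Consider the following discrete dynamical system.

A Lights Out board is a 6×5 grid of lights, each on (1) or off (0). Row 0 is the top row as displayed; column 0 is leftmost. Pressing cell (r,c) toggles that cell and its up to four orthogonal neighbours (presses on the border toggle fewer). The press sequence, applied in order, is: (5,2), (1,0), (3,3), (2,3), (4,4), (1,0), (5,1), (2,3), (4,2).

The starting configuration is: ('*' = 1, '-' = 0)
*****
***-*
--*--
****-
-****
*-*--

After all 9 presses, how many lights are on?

step 0: *****
***-*
--*--
****-
-****
*-*--
step 1: *****
***-*
--*--
****-
-*-**
**-*-
step 2: -****
--*-*
*-*--
****-
-*-**
**-*-
step 3: -****
--*-*
*-**-
**--*
-*--*
**-*-
step 4: -****
--***
*---*
**-**
-*--*
**-*-
step 5: -****
--***
*---*
**-*-
-*-*-
**-**
step 6: *****
*****
----*
**-*-
-*-*-
**-**
step 7: *****
*****
----*
**-*-
---*-
--***
step 8: *****
***-*
--**-
**---
---*-
--***
step 9: *****
***-*
--**-
***--
-**--
---**

18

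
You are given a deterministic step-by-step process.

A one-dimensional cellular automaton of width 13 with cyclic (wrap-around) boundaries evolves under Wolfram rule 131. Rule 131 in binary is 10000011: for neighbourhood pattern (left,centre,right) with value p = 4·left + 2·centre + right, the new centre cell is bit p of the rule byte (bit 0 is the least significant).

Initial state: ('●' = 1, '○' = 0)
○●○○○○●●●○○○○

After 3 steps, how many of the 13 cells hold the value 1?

4

k=0  ○●○○○○●●●○○○○
k=1  ●○○●●●○●○○●●●
k=2  ○○●○●○○○○●○●●
k=3  ○●○○○○●●●○○○○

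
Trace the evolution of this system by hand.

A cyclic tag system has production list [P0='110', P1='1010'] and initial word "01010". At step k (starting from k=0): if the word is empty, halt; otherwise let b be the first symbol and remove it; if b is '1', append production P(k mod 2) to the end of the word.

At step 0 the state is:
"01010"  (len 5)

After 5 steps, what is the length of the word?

0) "01010"  (len 5)
1) "1010"  (len 4)
2) "0101010"  (len 7)
3) "101010"  (len 6)
4) "010101010"  (len 9)
5) "10101010"  (len 8)

8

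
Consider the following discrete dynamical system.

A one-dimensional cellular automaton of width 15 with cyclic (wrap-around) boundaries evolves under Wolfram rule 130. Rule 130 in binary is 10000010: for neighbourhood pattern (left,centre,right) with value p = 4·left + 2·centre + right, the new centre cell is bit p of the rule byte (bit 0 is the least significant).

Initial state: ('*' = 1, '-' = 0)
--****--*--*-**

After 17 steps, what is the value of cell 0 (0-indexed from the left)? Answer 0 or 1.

[0] --****--*--*-**
[1] -*-**--*--*----
[2] *-----*--*-----
[3] -----*--*-----*
[4] ----*--*-----*-
[5] ---*--*-----*--
[6] --*--*-----*---
[7] -*--*-----*----
[8] *--*-----*-----
[9] --*-----*-----*
[10] -*-----*-----*-
[11] *-----*-----*--
[12] -----*-----*--*
[13] ----*-----*--*-
[14] ---*-----*--*--
[15] --*-----*--*---
[16] -*-----*--*----
[17] *-----*--*-----

1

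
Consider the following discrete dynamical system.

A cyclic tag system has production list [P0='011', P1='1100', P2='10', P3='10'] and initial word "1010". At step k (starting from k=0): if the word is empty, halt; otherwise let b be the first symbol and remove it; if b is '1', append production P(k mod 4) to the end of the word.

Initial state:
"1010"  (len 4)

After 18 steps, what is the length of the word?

step 0: "1010"  (len 4)
step 1: "010011"  (len 6)
step 2: "10011"  (len 5)
step 3: "001110"  (len 6)
step 4: "01110"  (len 5)
step 5: "1110"  (len 4)
step 6: "1101100"  (len 7)
step 7: "10110010"  (len 8)
step 8: "011001010"  (len 9)
step 9: "11001010"  (len 8)
step 10: "10010101100"  (len 11)
step 11: "001010110010"  (len 12)
step 12: "01010110010"  (len 11)
step 13: "1010110010"  (len 10)
step 14: "0101100101100"  (len 13)
step 15: "101100101100"  (len 12)
step 16: "0110010110010"  (len 13)
step 17: "110010110010"  (len 12)
step 18: "100101100101100"  (len 15)

15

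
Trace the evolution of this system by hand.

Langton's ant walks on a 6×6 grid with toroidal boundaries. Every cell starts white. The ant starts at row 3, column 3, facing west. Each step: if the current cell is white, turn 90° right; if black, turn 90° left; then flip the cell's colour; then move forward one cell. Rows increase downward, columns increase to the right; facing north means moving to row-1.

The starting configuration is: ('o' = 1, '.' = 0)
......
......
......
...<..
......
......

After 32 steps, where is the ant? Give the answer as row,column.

5,5

gen 0: ......
......
......
...<..
......
......
gen 1: ......
......
...^..
...o..
......
......
gen 2: ......
......
...o>.
...o..
......
......
gen 3: ......
......
...oo.
...ov.
......
......
gen 4: ......
......
...oo.
...<o.
......
......
gen 5: ......
......
...oo.
....o.
...v..
......
gen 6: ......
......
...oo.
....o.
..<o..
......
gen 7: ......
......
...oo.
..^.o.
..oo..
......
gen 8: ......
......
...oo.
..o>o.
..oo..
......
gen 9: ......
......
...oo.
..ooo.
..ov..
......
gen 10: ......
......
...oo.
..ooo.
..o.>.
......
gen 11: ......
......
...oo.
..ooo.
..o.o.
....v.
gen 12: ......
......
...oo.
..ooo.
..o.o.
...<o.
gen 13: ......
......
...oo.
..ooo.
..o^o.
...oo.
gen 14: ......
......
...oo.
..ooo.
..oo>.
...oo.
gen 15: ......
......
...oo.
..oo^.
..oo..
...oo.
gen 16: ......
......
...oo.
..o<..
..oo..
...oo.
gen 17: ......
......
...oo.
..o...
..ov..
...oo.
gen 18: ......
......
...oo.
..o...
..o.>.
...oo.
gen 19: ......
......
...oo.
..o...
..o.o.
...ov.
gen 20: ......
......
...oo.
..o...
..o.o.
...o.>
gen 21: .....v
......
...oo.
..o...
..o.o.
...o.o
gen 22: ....<o
......
...oo.
..o...
..o.o.
...o.o
gen 23: ....oo
......
...oo.
..o...
..o.o.
...o^o
gen 24: ....oo
......
...oo.
..o...
..o.o.
...oo>
gen 25: ....oo
......
...oo.
..o...
..o.o^
...oo.
gen 26: ....oo
......
...oo.
..o...
>.o.oo
...oo.
gen 27: ....oo
......
...oo.
..o...
o.o.oo
v..oo.
gen 28: ....oo
......
...oo.
..o...
o.o.oo
o..oo<
gen 29: ....oo
......
...oo.
..o...
o.o.o^
o..ooo
gen 30: ....oo
......
...oo.
..o...
o.o.<.
o..ooo
gen 31: ....oo
......
...oo.
..o...
o.o...
o..ovo
gen 32: ....oo
......
...oo.
..o...
o.o...
o..o.>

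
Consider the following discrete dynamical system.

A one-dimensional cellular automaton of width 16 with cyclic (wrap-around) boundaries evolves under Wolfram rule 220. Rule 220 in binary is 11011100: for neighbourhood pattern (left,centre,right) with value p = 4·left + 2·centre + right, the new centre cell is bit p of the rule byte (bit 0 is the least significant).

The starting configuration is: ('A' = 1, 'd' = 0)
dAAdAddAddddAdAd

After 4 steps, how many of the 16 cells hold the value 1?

0) dAAdAddAddddAdAd
1) dAAdAAdAAdddAdAA
2) dAAdAAdAAAddAdAA
3) dAAdAAdAAAAdAdAA
4) dAAdAAdAAAAdAdAA

11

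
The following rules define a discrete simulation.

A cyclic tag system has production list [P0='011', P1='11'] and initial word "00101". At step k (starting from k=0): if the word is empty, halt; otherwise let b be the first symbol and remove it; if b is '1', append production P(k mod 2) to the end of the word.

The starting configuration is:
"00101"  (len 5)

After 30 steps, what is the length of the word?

k=0  "00101"  (len 5)
k=1  "0101"  (len 4)
k=2  "101"  (len 3)
k=3  "01011"  (len 5)
k=4  "1011"  (len 4)
k=5  "011011"  (len 6)
k=6  "11011"  (len 5)
k=7  "1011011"  (len 7)
k=8  "01101111"  (len 8)
k=9  "1101111"  (len 7)
k=10  "10111111"  (len 8)
k=11  "0111111011"  (len 10)
k=12  "111111011"  (len 9)
k=13  "11111011011"  (len 11)
k=14  "111101101111"  (len 12)
k=15  "11101101111011"  (len 14)
k=16  "110110111101111"  (len 15)
k=17  "10110111101111011"  (len 17)
k=18  "011011110111101111"  (len 18)
k=19  "11011110111101111"  (len 17)
k=20  "101111011110111111"  (len 18)
k=21  "01111011110111111011"  (len 20)
k=22  "1111011110111111011"  (len 19)
k=23  "111011110111111011011"  (len 21)
k=24  "1101111011111101101111"  (len 22)
k=25  "101111011111101101111011"  (len 24)
k=26  "0111101111110110111101111"  (len 25)
k=27  "111101111110110111101111"  (len 24)
k=28  "1110111111011011110111111"  (len 25)
k=29  "110111111011011110111111011"  (len 27)
k=30  "1011111101101111011111101111"  (len 28)

28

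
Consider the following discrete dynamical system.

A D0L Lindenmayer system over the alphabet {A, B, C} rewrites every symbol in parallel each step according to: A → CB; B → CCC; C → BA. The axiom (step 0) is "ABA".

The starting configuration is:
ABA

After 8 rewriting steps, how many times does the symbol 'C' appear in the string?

1158

t=0: ABA
t=1: CBCCCCB
t=2: BACCCBABABABACCC
t=3: CCCCBBABABACCCCBCCCCBCCCCBCCCCBBABABA
t=4: BABABABACCCCCCCBCCCCBCCCCBBABABABACCCBABABABACCCBABABABACCCBABABABACCCCCCCBCCCCBCCCCB
t=5: CCCCBCCCCBCCCCBCCCCBBABABABABABABACCCBABABABACCCBABABABACC…CCCBCCCCBCCCCBCCCCBBABABABABABABACCCBABABABACCCBABABABACCC  (len 196)
t=6: BABABABACCCBABABABACCCBABABABACCCBABABABACCCCCCCBCCCCBCCCC…BABABACCCCBCCCCBCCCCBCCCCBBABABACCCCBCCCCBCCCCBCCCCBBABABA  (len 451)
t=7: CCCCBCCCCBCCCCBCCCCBBABABACCCCBCCCCBCCCCBCCCCBBABABACCCCBC…ABABABACCCBABABABACCCBABABABACCCBABABABACCCCCCCBCCCCBCCCCB  (len 1039)
t=8: BABABABACCCBABABABACCCBABABABACCCBABABABACCCCCCCBCCCCBCCCC…CCCBCCCCBCCCCBCCCCBBABABABABABABACCCBABABABACCCBABABABACCC  (len 2392)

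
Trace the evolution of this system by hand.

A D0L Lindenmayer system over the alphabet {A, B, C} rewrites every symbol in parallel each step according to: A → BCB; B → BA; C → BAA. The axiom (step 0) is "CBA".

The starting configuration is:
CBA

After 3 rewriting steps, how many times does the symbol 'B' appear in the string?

26

k=0  CBA
k=1  BAABABCB
k=2  BABCBBCBBABCBBABAABA
k=3  BABCBBABAABABABAABABABCBBABAABABABCBBABCBBCBBABCB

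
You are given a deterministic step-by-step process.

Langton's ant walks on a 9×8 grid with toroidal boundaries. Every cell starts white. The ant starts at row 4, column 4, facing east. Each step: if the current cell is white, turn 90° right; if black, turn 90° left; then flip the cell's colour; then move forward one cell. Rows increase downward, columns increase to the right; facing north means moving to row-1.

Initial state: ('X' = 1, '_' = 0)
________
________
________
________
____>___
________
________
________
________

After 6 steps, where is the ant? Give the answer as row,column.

0) ________
________
________
________
____>___
________
________
________
________
1) ________
________
________
________
____X___
____v___
________
________
________
2) ________
________
________
________
____X___
___<X___
________
________
________
3) ________
________
________
________
___^X___
___XX___
________
________
________
4) ________
________
________
________
___X>___
___XX___
________
________
________
5) ________
________
________
____^___
___X____
___XX___
________
________
________
6) ________
________
________
____X>__
___X____
___XX___
________
________
________

3,5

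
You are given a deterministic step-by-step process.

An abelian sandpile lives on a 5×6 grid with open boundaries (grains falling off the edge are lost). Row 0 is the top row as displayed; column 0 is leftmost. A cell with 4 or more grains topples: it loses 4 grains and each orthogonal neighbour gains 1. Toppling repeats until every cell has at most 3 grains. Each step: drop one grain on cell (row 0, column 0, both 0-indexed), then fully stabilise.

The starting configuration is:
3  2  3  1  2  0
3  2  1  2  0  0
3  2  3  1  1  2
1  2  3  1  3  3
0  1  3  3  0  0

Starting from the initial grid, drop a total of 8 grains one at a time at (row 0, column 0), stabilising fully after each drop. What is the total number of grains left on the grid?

[0] 3  2  3  1  2  0
3  2  1  2  0  0
3  2  3  1  1  2
1  2  3  1  3  3
0  1  3  3  0  0
[1] 1  3  3  1  2  0
1  3  1  2  0  0
0  3  3  1  1  2
2  2  3  1  3  3
0  1  3  3  0  0
[2] 2  3  3  1  2  0
1  3  1  2  0  0
0  3  3  1  1  2
2  2  3  1  3  3
0  1  3  3  0  0
[3] 3  3  3  1  2  0
1  3  1  2  0  0
0  3  3  1  1  2
2  2  3  1  3  3
0  1  3  3  0  0
[4] 1  2  1  2  2  0
3  2  0  3  0  0
1  2  2  2  1  2
3  0  2  3  3  3
0  3  1  0  1  0
[5] 2  2  1  2  2  0
3  2  0  3  0  0
1  2  2  2  1  2
3  0  2  3  3  3
0  3  1  0  1  0
[6] 3  2  1  2  2  0
3  2  0  3  0  0
1  2  2  2  1  2
3  0  2  3  3  3
0  3  1  0  1  0
[7] 1  3  1  2  2  0
0  3  0  3  0  0
2  2  2  2  1  2
3  0  2  3  3  3
0  3  1  0  1  0
[8] 2  3  1  2  2  0
0  3  0  3  0  0
2  2  2  2  1  2
3  0  2  3  3  3
0  3  1  0  1  0

46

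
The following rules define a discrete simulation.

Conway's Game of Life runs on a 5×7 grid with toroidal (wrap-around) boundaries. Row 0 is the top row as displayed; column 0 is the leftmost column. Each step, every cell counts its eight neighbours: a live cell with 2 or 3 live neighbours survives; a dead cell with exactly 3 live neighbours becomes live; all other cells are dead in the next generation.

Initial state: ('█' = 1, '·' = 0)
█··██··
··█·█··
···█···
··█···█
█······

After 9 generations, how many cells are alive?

5

[0] █··██··
··█·█··
···█···
··█···█
█······
[1] ·█·██··
··█·█··
··██···
·······
██·█··█
[2] ·█··██·
·█··█··
··██···
██·█···
██·██··
[3] ·█···█·
·█··██·
█··██··
█······
···█·██
[4] █·█····
████·██
██·████
█··█·█·
█···███
[5] ··█····
·······
·······
··██···
█··███·
[6] ···██··
·······
·······
··██···
·█··█··
[7] ···██··
·······
·······
··██···
····█··
[8] ···██··
·······
·······
···█···
··█·█··
[9] ···██··
·······
·······
···█···
··█·█··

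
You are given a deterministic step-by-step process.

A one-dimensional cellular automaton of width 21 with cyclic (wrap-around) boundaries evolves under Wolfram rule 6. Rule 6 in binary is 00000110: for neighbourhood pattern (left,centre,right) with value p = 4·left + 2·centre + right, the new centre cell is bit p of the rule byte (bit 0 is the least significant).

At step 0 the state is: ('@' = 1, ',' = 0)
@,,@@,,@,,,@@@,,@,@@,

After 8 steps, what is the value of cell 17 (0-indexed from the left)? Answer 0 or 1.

k=0  @,,@@,,@,,,@@@,,@,@@,
k=1  @,@,,,@@,,@,,,,@@,,,,
k=2  @,@,,@,,,@@,,,@,,,,,@
k=3  ,,@,@@,,@,,,,@@,,,,@,
k=4  ,@@,,,,@@,,,@,,,,,@@,
k=5  @,,,,,@,,,,@@,,,,@,,,
k=6  @,,,,@@,,,@,,,,,@@,,@
k=7  ,,,,@,,,,@@,,,,@,,,@,
k=8  ,,,@@,,,@,,,,,@@,,@@,

0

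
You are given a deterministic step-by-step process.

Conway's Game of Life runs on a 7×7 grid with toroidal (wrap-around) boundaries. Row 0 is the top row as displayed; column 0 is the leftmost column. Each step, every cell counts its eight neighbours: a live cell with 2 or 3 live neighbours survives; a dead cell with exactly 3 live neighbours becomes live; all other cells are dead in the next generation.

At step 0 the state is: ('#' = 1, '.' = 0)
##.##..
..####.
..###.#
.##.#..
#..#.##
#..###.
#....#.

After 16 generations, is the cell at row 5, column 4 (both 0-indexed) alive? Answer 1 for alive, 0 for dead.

0) ##.##..
..####.
..###.#
.##.#..
#..#.##
#..###.
#....#.
1) ##.....
#.....#
.......
.#.....
#......
##.#...
#.#..#.
2) .......
##....#
#......
.......
#.#....
#.#....
..#....
3) ##.....
##....#
##....#
.#.....
.......
..##...
.#.....
4) ..#...#
..#....
..#...#
.#.....
..#....
..#....
##.....
5) #.#....
.###...
.##....
.##....
.##....
..#....
###....
6) #......
#..#...
#......
#..#...
...#...
#..#...
#.##...
7) #.##..#
##....#
##....#
.......
..###..
.#.##..
#.##..#
8) ...#.#.
.....#.
.#....#
####...
..#.#..
##...#.
.....##
9) .....#.
....###
.#....#
#..#...
....#.#
##..##.
#....#.
10) .......
#...#.#
....#.#
#....##
.#.##.#
##..#..
##...#.
11) .#...#.
#.....#
....#..
...#...
.####..
...##..
##....#
12) .#...#.
#....##
.......
.......
.......
....##.
###.###
13) ..#....
#....##
......#
.......
.......
##.##..
####...
14) ..##...
#....##
#....##
.......
.......
#..##..
#...#..
15) ##.###.
##..##.
#....#.
......#
.......
...##..
.##.#..
16) .......
..##...
##..##.
......#
.......
..###..
##.....

1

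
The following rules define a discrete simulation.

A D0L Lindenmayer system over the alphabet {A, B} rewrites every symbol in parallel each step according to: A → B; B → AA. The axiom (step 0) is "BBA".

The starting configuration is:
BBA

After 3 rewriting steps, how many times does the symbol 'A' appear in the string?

0) BBA
1) AAAAB
2) BBBBAA
3) AAAAAAAABB

8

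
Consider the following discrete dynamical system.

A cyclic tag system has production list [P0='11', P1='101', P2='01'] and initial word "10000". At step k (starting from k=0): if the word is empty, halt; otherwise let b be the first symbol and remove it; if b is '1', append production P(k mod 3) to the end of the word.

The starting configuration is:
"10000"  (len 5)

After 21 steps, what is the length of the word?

0) "10000"  (len 5)
1) "000011"  (len 6)
2) "00011"  (len 5)
3) "0011"  (len 4)
4) "011"  (len 3)
5) "11"  (len 2)
6) "101"  (len 3)
7) "0111"  (len 4)
8) "111"  (len 3)
9) "1101"  (len 4)
10) "10111"  (len 5)
11) "0111101"  (len 7)
12) "111101"  (len 6)
13) "1110111"  (len 7)
14) "110111101"  (len 9)
15) "1011110101"  (len 10)
16) "01111010111"  (len 11)
17) "1111010111"  (len 10)
18) "11101011101"  (len 11)
19) "110101110111"  (len 12)
20) "10101110111101"  (len 14)
21) "010111011110101"  (len 15)

15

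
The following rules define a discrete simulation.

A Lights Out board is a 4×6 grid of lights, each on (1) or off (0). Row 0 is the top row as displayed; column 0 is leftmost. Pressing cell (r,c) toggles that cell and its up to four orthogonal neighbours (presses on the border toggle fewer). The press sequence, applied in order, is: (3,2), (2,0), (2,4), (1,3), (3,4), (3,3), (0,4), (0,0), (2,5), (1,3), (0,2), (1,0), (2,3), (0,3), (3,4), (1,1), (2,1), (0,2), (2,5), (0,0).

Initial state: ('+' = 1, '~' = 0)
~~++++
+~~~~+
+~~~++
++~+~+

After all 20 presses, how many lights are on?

step 0: ~~++++
+~~~~+
+~~~++
++~+~+
step 1: ~~++++
+~~~~+
+~+~++
+~+~~+
step 2: ~~++++
~~~~~+
~++~++
~~+~~+
step 3: ~~++++
~~~~++
~+++~~
~~+~++
step 4: ~~+~++
~~++~+
~++~~~
~~+~++
step 5: ~~+~++
~~++~+
~++~+~
~~++~~
step 6: ~~+~++
~~++~+
~++++~
~~~~+~
step 7: ~~++~~
~~++++
~++++~
~~~~+~
step 8: ++++~~
+~++++
~++++~
~~~~+~
step 9: ++++~~
+~+++~
~+++~+
~~~~++
step 10: +++~~~
+~~~~~
~++~~+
~~~~++
step 11: +~~+~~
+~+~~~
~++~~+
~~~~++
step 12: ~~~+~~
~++~~~
+++~~+
~~~~++
step 13: ~~~+~~
~+++~~
++~+++
~~~+++
step 14: ~~+~+~
~++~~~
++~+++
~~~+++
step 15: ~~+~+~
~++~~~
++~+~+
~~~~~~
step 16: ~++~+~
+~~~~~
+~~+~+
~~~~~~
step 17: ~++~+~
++~~~~
~+++~+
~+~~~~
step 18: ~~~++~
+++~~~
~+++~+
~+~~~~
step 19: ~~~++~
+++~~+
~++++~
~+~~~+
step 20: ++~++~
~++~~+
~++++~
~+~~~+

13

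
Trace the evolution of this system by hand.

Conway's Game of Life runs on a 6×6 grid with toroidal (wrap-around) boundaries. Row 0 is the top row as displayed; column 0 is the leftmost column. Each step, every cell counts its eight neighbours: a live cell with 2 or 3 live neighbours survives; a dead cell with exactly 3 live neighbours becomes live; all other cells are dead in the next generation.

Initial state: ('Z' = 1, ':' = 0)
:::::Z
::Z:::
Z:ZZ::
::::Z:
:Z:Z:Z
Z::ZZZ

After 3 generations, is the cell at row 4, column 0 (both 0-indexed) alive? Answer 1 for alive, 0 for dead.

k=0  :::::Z
::Z:::
Z:ZZ::
::::Z:
:Z:Z:Z
Z::ZZZ
k=1  Z::Z:Z
:ZZZ::
:ZZZ::
ZZ::ZZ
::ZZ::
::ZZ::
k=2  Z:::::
::::::
:::::Z
Z:::ZZ
Z::::Z
:Z::::
k=3  ::::::
::::::
Z:::ZZ
::::Z:
:Z::Z:
:Z:::Z

0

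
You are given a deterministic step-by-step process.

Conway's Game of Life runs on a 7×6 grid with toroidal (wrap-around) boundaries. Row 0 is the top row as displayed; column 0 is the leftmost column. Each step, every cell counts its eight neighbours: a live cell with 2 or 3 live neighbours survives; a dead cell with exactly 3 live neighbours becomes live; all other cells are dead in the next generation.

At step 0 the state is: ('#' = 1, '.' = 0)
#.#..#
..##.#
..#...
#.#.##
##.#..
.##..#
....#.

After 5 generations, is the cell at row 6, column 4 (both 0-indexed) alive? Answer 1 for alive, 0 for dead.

0) #.#..#
..##.#
..#...
#.#.##
##.#..
.##..#
....#.
1) ###..#
#.####
#.#...
#.#.##
...#..
.#####
..###.
2) ......
....#.
..#...
#.#.##
......
.#...#
......
3) ......
......
.#..#.
.#.#.#
.#..#.
......
......
4) ......
......
#.#.#.
.#.#.#
#.#.#.
......
......
5) ......
......
######
......
######
......
......

0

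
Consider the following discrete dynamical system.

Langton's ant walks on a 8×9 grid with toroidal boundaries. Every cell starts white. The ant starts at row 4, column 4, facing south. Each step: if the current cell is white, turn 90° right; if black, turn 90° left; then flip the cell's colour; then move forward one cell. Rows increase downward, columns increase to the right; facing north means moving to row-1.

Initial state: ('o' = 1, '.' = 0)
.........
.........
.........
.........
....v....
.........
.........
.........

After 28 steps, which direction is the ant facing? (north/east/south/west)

gen 0: .........
.........
.........
.........
....v....
.........
.........
.........
gen 1: .........
.........
.........
.........
...<o....
.........
.........
.........
gen 2: .........
.........
.........
...^.....
...oo....
.........
.........
.........
gen 3: .........
.........
.........
...o>....
...oo....
.........
.........
.........
gen 4: .........
.........
.........
...oo....
...ov....
.........
.........
.........
gen 5: .........
.........
.........
...oo....
...o.>...
.........
.........
.........
gen 6: .........
.........
.........
...oo....
...o.o...
.....v...
.........
.........
gen 7: .........
.........
.........
...oo....
...o.o...
....<o...
.........
.........
gen 8: .........
.........
.........
...oo....
...o^o...
....oo...
.........
.........
gen 9: .........
.........
.........
...oo....
...oo>...
....oo...
.........
.........
gen 10: .........
.........
.........
...oo^...
...oo....
....oo...
.........
.........
gen 11: .........
.........
.........
...ooo>..
...oo....
....oo...
.........
.........
gen 12: .........
.........
.........
...oooo..
...oo.v..
....oo...
.........
.........
gen 13: .........
.........
.........
...oooo..
...oo<o..
....oo...
.........
.........
gen 14: .........
.........
.........
...oo^o..
...oooo..
....oo...
.........
.........
gen 15: .........
.........
.........
...o<.o..
...oooo..
....oo...
.........
.........
gen 16: .........
.........
.........
...o..o..
...ovoo..
....oo...
.........
.........
gen 17: .........
.........
.........
...o..o..
...o.>o..
....oo...
.........
.........
gen 18: .........
.........
.........
...o.^o..
...o..o..
....oo...
.........
.........
gen 19: .........
.........
.........
...o.o>..
...o..o..
....oo...
.........
.........
gen 20: .........
.........
......^..
...o.o...
...o..o..
....oo...
.........
.........
gen 21: .........
.........
......o>.
...o.o...
...o..o..
....oo...
.........
.........
gen 22: .........
.........
......oo.
...o.o.v.
...o..o..
....oo...
.........
.........
gen 23: .........
.........
......oo.
...o.o<o.
...o..o..
....oo...
.........
.........
gen 24: .........
.........
......^o.
...o.ooo.
...o..o..
....oo...
.........
.........
gen 25: .........
.........
.....<.o.
...o.ooo.
...o..o..
....oo...
.........
.........
gen 26: .........
.....^...
.....o.o.
...o.ooo.
...o..o..
....oo...
.........
.........
gen 27: .........
.....o>..
.....o.o.
...o.ooo.
...o..o..
....oo...
.........
.........
gen 28: .........
.....oo..
.....ovo.
...o.ooo.
...o..o..
....oo...
.........
.........

south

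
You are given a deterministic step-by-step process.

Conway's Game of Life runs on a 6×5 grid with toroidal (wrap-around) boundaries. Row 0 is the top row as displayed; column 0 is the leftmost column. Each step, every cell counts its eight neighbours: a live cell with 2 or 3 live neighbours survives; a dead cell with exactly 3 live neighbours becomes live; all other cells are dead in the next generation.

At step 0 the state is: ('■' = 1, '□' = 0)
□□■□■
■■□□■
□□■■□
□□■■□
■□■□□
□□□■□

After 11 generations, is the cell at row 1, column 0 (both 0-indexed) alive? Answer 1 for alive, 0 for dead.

step 0: □□■□■
■■□□■
□□■■□
□□■■□
■□■□□
□□□■□
step 1: □■■□■
■■□□■
■□□□□
□□□□■
□■■□■
□■■■■
step 2: □□□□□
□□■■■
□■□□□
□■□■■
□■□□■
□□□□■
step 3: □□□□■
□□■■□
□■□□□
□■□■■
□□■□■
■□□□□
step 4: □□□■■
□□■■□
■■□□■
□■□■■
□■■□■
■□□■■
step 5: ■□□□□
□■■□□
□■□□□
□□□□□
□■□□□
□■□□□
step 6: ■□■□□
■■■□□
□■■□□
□□□□□
□□□□□
■■□□□
step 7: □□■□■
■□□■□
■□■□□
□□□□□
□□□□□
■■□□□
step 8: □□■■■
■□■■□
□■□□■
□□□□□
□□□□□
■■□□□
step 9: □□□□□
■□□□□
■■■■■
□□□□□
□□□□□
■■■■■
step 10: □□■■□
■□■■□
■■■■■
■■■■■
■■■■■
■■■■■
step 11: □□□□□
■□□□□
□□□□□
□□□□□
□□□□□
□□□□□

1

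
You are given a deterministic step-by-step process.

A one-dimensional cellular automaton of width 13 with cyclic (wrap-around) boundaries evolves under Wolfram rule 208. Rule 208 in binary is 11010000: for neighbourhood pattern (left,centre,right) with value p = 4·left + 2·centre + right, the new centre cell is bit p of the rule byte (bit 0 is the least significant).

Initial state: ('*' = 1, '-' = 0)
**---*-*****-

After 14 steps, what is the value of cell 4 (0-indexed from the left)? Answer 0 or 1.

k=0  **---*-*****-
k=1  -**-----****-
k=2  --**-----****
k=3  *--**-----***
k=4  **--**-----**
k=5  ***--**-----*
k=6  ****--**-----
k=7  -****--**----
k=8  --****--**---
k=9  ---****--**--
k=10  ----****--**-
k=11  -----****--**
k=12  *-----****--*
k=13  **-----****--
k=14  -**-----****-

0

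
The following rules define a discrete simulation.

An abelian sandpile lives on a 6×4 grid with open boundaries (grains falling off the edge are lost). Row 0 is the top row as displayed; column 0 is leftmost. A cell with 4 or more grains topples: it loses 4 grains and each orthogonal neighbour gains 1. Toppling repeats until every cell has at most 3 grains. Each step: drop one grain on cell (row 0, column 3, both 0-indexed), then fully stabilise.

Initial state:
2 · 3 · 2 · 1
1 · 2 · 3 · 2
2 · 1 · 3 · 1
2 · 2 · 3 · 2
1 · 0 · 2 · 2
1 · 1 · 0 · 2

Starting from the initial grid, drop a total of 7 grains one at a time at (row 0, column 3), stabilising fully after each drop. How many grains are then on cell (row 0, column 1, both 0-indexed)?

1

gen 0: 2 · 3 · 2 · 1
1 · 2 · 3 · 2
2 · 1 · 3 · 1
2 · 2 · 3 · 2
1 · 0 · 2 · 2
1 · 1 · 0 · 2
gen 1: 2 · 3 · 2 · 2
1 · 2 · 3 · 2
2 · 1 · 3 · 1
2 · 2 · 3 · 2
1 · 0 · 2 · 2
1 · 1 · 0 · 2
gen 2: 2 · 3 · 2 · 3
1 · 2 · 3 · 2
2 · 1 · 3 · 1
2 · 2 · 3 · 2
1 · 0 · 2 · 2
1 · 1 · 0 · 2
gen 3: 2 · 3 · 3 · 0
1 · 2 · 3 · 3
2 · 1 · 3 · 1
2 · 2 · 3 · 2
1 · 0 · 2 · 2
1 · 1 · 0 · 2
gen 4: 2 · 3 · 3 · 1
1 · 2 · 3 · 3
2 · 1 · 3 · 1
2 · 2 · 3 · 2
1 · 0 · 2 · 2
1 · 1 · 0 · 2
gen 5: 2 · 3 · 3 · 2
1 · 2 · 3 · 3
2 · 1 · 3 · 1
2 · 2 · 3 · 2
1 · 0 · 2 · 2
1 · 1 · 0 · 2
gen 6: 2 · 3 · 3 · 3
1 · 2 · 3 · 3
2 · 1 · 3 · 1
2 · 2 · 3 · 2
1 · 0 · 2 · 2
1 · 1 · 0 · 2
gen 7: 3 · 1 · 2 · 2
2 · 0 · 3 · 1
2 · 3 · 1 · 3
2 · 3 · 0 · 3
1 · 0 · 3 · 2
1 · 1 · 0 · 2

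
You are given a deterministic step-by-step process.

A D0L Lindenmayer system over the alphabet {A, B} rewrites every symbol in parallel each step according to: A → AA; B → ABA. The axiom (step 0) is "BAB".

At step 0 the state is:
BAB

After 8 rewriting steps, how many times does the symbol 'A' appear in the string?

[0] BAB
[1] ABAAAABA
[2] AAABAAAAAAAAAABAAA
[3] AAAAAAABAAAAAAAAAAAAAAAAAAAAAABAAAAAAA
[4] AAAAAAAAAAAAAAABAAAAAAAAAAAAAAAAAAAAAAAAAAAAAAAAAAAAAAAAAAAAAABAAAAAAAAAAAAAAA
[5] AAAAAAAAAAAAAAAAAAAAAAAAAAAAAAABAAAAAAAAAAAAAAAAAAAAAAAAAA…AAAAAAAAAAAAAAAAAAAAAAAAAABAAAAAAAAAAAAAAAAAAAAAAAAAAAAAAA  (len 158)
[6] AAAAAAAAAAAAAAAAAAAAAAAAAAAAAAAAAAAAAAAAAAAAAAAAAAAAAAAAAA…AAAAAAAAAAAAAAAAAAAAAAAAAAAAAAAAAAAAAAAAAAAAAAAAAAAAAAAAAA  (len 318)
[7] AAAAAAAAAAAAAAAAAAAAAAAAAAAAAAAAAAAAAAAAAAAAAAAAAAAAAAAAAA…AAAAAAAAAAAAAAAAAAAAAAAAAAAAAAAAAAAAAAAAAAAAAAAAAAAAAAAAAA  (len 638)
[8] AAAAAAAAAAAAAAAAAAAAAAAAAAAAAAAAAAAAAAAAAAAAAAAAAAAAAAAAAA…AAAAAAAAAAAAAAAAAAAAAAAAAAAAAAAAAAAAAAAAAAAAAAAAAAAAAAAAAA  (len 1278)

1276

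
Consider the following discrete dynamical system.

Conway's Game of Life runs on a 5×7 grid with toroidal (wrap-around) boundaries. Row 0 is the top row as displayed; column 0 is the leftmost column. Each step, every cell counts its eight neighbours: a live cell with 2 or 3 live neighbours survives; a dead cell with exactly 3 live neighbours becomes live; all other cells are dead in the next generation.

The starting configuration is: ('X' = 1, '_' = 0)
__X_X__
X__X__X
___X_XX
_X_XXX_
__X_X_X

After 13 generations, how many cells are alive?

0) __X_X__
X__X__X
___X_XX
_X_XXX_
__X_X_X
1) XXX_X_X
X_XX__X
___X___
X______
_XX____
2) _____XX
____XXX
XXXX__X
_XX____
__XX__X
3) X__X___
_XXXX__
___XX_X
______X
XXXX_XX
4) _____X_
XX___X_
X___X__
_X_____
_XXXXX_
5) X__X_X_
XX__XX_
X_____X
XX___X_
_XXXXX_
6) X______
_X__XX_
____X__
___X_X_
___X_X_
7) _____XX
____XX_
___X___
___X_X_
______X
8) ____X_X
____XXX
___X_X_
____X__
____X_X
9) X__XX_X
___X__X
___X__X
___XX__
___XX__
10) X_X___X
__XX__X
__XX_X_
__X__X_
__X____
11) X_X___X
X___XXX
_X___XX
_XX_X__
__XX__X
12) __X_X__
____X__
_XXX___
_X__X_X
_____XX
13) ___XX__
_X__X__
XXXXXX_
_X_XX_X
X__XX_X

18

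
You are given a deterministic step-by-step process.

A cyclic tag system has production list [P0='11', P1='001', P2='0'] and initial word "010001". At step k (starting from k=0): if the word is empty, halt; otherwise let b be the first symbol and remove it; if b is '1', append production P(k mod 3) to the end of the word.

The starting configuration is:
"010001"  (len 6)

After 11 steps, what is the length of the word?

k=0  "010001"  (len 6)
k=1  "10001"  (len 5)
k=2  "0001001"  (len 7)
k=3  "001001"  (len 6)
k=4  "01001"  (len 5)
k=5  "1001"  (len 4)
k=6  "0010"  (len 4)
k=7  "010"  (len 3)
k=8  "10"  (len 2)
k=9  "00"  (len 2)
k=10  "0"  (len 1)
k=11  (halted — word empty)

0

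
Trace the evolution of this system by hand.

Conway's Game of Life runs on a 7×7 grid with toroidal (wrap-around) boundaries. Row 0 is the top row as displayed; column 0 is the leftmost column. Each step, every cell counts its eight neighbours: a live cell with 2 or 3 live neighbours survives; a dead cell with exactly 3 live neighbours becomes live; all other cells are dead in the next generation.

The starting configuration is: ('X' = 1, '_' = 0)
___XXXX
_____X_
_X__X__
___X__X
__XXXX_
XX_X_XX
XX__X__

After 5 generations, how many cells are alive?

step 0: ___XXXX
_____X_
_X__X__
___X__X
__XXXX_
XX_X_XX
XX__X__
step 1: X__X__X
___X__X
____XX_
_______
_X_____
_______
_X_____
step 2: X_X___X
X__X__X
____XX_
_______
_______
_______
X______
step 3: _______
XX_XX__
____XXX
_______
_______
_______
XX____X
step 4: __X___X
X__XX_X
X__XXXX
_____X_
_______
X______
X______
step 5: _X_X_XX
_XX____
X__X___
_____X_
_______
_______
XX____X

12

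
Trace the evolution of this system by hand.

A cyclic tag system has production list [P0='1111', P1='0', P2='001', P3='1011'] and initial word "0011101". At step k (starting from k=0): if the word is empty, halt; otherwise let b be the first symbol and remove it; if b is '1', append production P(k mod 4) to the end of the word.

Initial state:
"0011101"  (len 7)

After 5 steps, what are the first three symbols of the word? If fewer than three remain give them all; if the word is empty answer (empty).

010

step 0: "0011101"  (len 7)
step 1: "011101"  (len 6)
step 2: "11101"  (len 5)
step 3: "1101001"  (len 7)
step 4: "1010011011"  (len 10)
step 5: "0100110111111"  (len 13)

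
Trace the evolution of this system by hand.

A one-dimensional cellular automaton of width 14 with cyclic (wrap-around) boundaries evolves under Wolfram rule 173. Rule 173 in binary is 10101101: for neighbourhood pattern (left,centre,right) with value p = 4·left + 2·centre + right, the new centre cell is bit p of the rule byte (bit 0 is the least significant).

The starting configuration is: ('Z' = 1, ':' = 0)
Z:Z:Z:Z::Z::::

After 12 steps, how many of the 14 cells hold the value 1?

k=0  Z:Z:Z:Z::Z::::
k=1  ZZZZZZZ::Z:ZZ:
k=2  ZZZZZZ:::ZZZ:Z
k=3  ZZZZZ::Z:ZZ:ZZ
k=4  ZZZZ:::ZZZ:ZZZ
k=5  ZZZ::Z:ZZ:ZZZZ
k=6  ZZ:::ZZZ:ZZZZZ
k=7  Z::Z:ZZ:ZZZZZZ
k=8  :::ZZZ:ZZZZZZZ
k=9  :Z:ZZ:ZZZZZZZ:
k=10  :ZZZ:ZZZZZZZ::
k=11  :ZZ:ZZZZZZZ::Z
k=12  ZZ:ZZZZZZZ:::Z

10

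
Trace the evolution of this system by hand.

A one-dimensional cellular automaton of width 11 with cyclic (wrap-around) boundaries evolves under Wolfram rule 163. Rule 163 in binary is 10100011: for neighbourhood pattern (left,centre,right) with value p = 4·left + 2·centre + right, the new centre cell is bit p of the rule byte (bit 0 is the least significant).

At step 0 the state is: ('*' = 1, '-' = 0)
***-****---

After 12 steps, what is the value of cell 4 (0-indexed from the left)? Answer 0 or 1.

step 0: ***-****---
step 1: -*-*-**--**
step 2: *-*-*---*--
step 3: -*-*--**--*
step 4: *-*--*---*-
step 5: -*--*--**-*
step 6: *--*--*--*-
step 7: --*--*--*-*
step 8: -*--*--*-*-
step 9: *--*--*-*--
step 10: --*--*-*--*
step 11: -*--*-*--*-
step 12: *--*-*--*--

0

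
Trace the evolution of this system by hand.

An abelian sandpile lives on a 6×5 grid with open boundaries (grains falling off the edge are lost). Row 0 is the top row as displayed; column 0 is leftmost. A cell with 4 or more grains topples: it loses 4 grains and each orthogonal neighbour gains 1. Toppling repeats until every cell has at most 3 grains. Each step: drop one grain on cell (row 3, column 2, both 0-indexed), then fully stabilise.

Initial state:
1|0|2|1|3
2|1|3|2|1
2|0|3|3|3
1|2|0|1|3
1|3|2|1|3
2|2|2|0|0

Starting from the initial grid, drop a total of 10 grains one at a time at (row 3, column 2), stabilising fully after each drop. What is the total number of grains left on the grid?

0) 1|0|2|1|3
2|1|3|2|1
2|0|3|3|3
1|2|0|1|3
1|3|2|1|3
2|2|2|0|0
1) 1|0|2|1|3
2|1|3|2|1
2|0|3|3|3
1|2|1|1|3
1|3|2|1|3
2|2|2|0|0
2) 1|0|2|1|3
2|1|3|2|1
2|0|3|3|3
1|2|2|1|3
1|3|2|1|3
2|2|2|0|0
3) 1|0|2|1|3
2|1|3|2|1
2|0|3|3|3
1|2|3|1|3
1|3|2|1|3
2|2|2|0|0
4) 1|0|3|2|3
2|2|1|0|3
2|1|2|3|1
1|3|2|0|2
1|3|3|3|0
2|2|2|0|1
5) 1|0|3|2|3
2|2|1|0|3
2|1|2|3|1
1|3|3|0|2
1|3|3|3|0
2|2|2|0|1
6) 1|0|3|2|3
2|2|1|0|3
2|2|3|3|1
2|1|2|2|2
2|1|2|0|1
2|3|3|1|1
7) 1|0|3|2|3
2|2|1|0|3
2|2|3|3|1
2|1|3|2|2
2|1|2|0|1
2|3|3|1|1
8) 1|0|3|2|3
2|2|2|1|3
2|3|1|1|2
2|2|2|0|3
2|1|3|1|1
2|3|3|1|1
9) 1|0|3|2|3
2|2|2|1|3
2|3|1|1|2
2|2|3|0|3
2|1|3|1|1
2|3|3|1|1
10) 1|0|3|2|3
2|2|2|1|3
2|3|2|1|2
2|3|1|1|3
2|3|1|2|1
3|0|1|2|1

55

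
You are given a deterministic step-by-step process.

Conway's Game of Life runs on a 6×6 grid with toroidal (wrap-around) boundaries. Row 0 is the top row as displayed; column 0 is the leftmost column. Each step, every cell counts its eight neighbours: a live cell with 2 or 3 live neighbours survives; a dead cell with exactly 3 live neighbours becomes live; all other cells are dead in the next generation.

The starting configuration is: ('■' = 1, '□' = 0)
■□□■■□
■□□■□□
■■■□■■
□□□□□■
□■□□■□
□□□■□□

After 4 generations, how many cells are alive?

12

step 0: ■□□■■□
■□□■□□
■■■□■■
□□□□□■
□■□□■□
□□□■□□
step 1: □□■■■■
□□□□□□
□■■■■□
□□■■□□
□□□□■□
□□■■□■
step 2: □□■□□■
□■□□□■
□■□□■□
□■□□□□
□□□□■□
□□■□□■
step 3: □■■□■■
□■■□■■
□■■□□□
□□□□□□
□□□□□□
□□□■■■
step 4: □■□□□□
□□□□■■
■■■■□□
□□□□□□
□□□□■□
■□■■□■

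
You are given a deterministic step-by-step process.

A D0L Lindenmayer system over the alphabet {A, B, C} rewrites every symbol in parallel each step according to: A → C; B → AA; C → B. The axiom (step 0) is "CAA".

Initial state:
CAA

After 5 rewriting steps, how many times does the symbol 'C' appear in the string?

0

0) CAA
1) BCC
2) AABB
3) CCAAAA
4) BBCCCC
5) AAAABBBB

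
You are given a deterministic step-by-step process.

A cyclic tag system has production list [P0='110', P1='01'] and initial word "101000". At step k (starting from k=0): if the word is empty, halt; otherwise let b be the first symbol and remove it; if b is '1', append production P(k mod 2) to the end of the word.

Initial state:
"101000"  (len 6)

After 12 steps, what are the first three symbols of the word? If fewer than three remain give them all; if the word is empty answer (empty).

110

t=0: "101000"  (len 6)
t=1: "01000110"  (len 8)
t=2: "1000110"  (len 7)
t=3: "000110110"  (len 9)
t=4: "00110110"  (len 8)
t=5: "0110110"  (len 7)
t=6: "110110"  (len 6)
t=7: "10110110"  (len 8)
t=8: "011011001"  (len 9)
t=9: "11011001"  (len 8)
t=10: "101100101"  (len 9)
t=11: "01100101110"  (len 11)
t=12: "1100101110"  (len 10)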